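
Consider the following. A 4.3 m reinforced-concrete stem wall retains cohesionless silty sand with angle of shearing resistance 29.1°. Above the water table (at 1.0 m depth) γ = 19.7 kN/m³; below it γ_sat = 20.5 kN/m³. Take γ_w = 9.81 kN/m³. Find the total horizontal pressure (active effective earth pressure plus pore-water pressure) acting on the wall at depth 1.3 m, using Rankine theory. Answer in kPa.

10.9 kPa

K_a = (1 − sin φ)/(1 + sin φ) = 0.3456.
γ' = 20.5 − 9.81 = 10.69 kN/m³.
Effective vertical stress at 1.3 m: σ'_v = 19.7×1.0 + 10.69×0.300 = 22.91 kPa.
σ'_h = K_a σ'_v = 0.3456 × 22.91 = 7.916 kPa; u = γ_w × 0.300 = 2.943 kPa.
Total σ_h = 7.916 + 2.943 = 10.86 kPa.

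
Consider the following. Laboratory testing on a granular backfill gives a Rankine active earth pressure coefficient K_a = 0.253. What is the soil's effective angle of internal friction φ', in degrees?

K_a = tan²(45° − φ/2) ⇒ 45° − φ/2 = arctan(√0.253) = 26.70°.
φ = 2(45° − 26.70°) = 36.60°.

36.6°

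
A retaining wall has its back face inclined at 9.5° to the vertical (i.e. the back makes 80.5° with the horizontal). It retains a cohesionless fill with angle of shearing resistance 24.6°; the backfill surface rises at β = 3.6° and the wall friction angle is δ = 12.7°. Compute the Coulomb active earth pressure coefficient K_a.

K_a = sin²(α+φ) / [sin²α · sin(α−δ) · (1 + √{sin(φ+δ)sin(φ−β) / (sin(α−δ)sin(α+β))})²].
With α = 80.5°, φ = 24.6°, δ = 12.7°, β = 3.6°: K_a = 0.4689.

0.469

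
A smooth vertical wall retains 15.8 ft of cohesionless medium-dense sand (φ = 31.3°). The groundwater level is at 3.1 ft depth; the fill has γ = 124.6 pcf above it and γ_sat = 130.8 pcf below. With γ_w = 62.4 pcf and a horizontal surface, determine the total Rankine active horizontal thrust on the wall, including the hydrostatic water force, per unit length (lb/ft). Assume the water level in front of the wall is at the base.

K_a = tan²(45° − φ/2) = 0.3162.
γ' = 130.8 − 62.4 = 68.40 pcf. Depth below WT = 12.7 ft.
σ'_h at WT = K_a γ d_w = 122.1 psf; at base = 122.1 + K_a γ' × 12.7 = 396.8 psf.
P₁ (0–3.1 ft) = ½×122.1×3.1 = 189.3. P₂ (3.1–15.8 ft) = ½(122.1+396.8)×12.7 = 3295.
P_w = ½ γ_w h₂² = 0.5×62.4×12.7² = 5032. Total = 189.3+3295+5032 = 8517 lb/ft.

8520 lb/ft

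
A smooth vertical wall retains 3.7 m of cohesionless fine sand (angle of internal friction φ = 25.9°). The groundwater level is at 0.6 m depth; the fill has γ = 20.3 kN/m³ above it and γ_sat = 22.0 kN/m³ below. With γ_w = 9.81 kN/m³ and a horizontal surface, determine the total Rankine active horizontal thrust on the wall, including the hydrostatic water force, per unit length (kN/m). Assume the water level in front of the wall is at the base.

86.3 kN/m

K_a = tan²(45° − φ/2) = 0.3920.
γ' = 22.0 − 9.81 = 12.19 kN/m³. Depth below WT = 3.1 m.
σ'_h at WT = K_a γ d_w = 4.774 kPa; at base = 4.774 + K_a γ' × 3.1 = 19.59 kPa.
P₁ (0–0.6 m) = ½×4.774×0.6 = 1.432. P₂ (0.6–3.7 m) = ½(4.774+19.59)×3.1 = 37.76.
P_w = ½ γ_w h₂² = 0.5×9.81×3.1² = 47.14. Total = 1.432+37.76+47.14 = 86.33 kN/m.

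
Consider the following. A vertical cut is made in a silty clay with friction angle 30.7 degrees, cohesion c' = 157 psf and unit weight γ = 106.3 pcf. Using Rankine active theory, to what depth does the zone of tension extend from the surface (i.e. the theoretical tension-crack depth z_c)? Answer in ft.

K_a = tan²(45° − 30.7°/2) = 0.3240; √K_a = 0.5692.
The active pressure is zero where K_a γ z = 2c√K_a, so z_c = 2c/(γ√K_a) = 2×157/(106.3×0.5692) = 5.189 ft.

5.19 ft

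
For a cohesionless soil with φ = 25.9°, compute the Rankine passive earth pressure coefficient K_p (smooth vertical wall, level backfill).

2.55

K_p = (1 + sin φ)/(1 − sin φ) = tan²(45° + 25.9°/2) = 2.551.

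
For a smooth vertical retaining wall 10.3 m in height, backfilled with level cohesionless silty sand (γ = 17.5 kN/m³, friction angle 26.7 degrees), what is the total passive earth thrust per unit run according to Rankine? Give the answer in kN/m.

K_p = tan²(45° + φ/2) = 2.632.
P_p = ½ K_p γ H² = 0.5 × 2.632 × 17.5 × 10.3² = 2443 kN/m.

2440 kN/m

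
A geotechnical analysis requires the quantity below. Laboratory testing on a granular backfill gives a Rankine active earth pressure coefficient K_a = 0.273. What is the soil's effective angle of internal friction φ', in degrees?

34.8°

K_a = tan²(45° − φ/2) ⇒ 45° − φ/2 = arctan(√0.273) = 27.59°.
φ = 2(45° − 27.59°) = 34.83°.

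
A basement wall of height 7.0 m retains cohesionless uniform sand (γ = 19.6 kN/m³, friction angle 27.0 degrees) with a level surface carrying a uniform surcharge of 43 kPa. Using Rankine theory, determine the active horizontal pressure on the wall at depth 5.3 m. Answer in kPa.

K_a = (1 − sin φ)/(1 + sin φ) = 0.3755.
σ_v = γz + q = 19.6 × 5.3 + 43 = 146.9 kPa.
σ_h = K_a σ_v = 0.3755 × 146.9 = 55.16 kPa.

55.2 kPa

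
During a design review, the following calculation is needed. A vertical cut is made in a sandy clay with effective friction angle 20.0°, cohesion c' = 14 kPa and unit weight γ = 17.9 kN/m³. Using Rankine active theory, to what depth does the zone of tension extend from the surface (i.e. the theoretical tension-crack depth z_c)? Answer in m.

K_a = tan²(45° − 20.0°/2) = 0.4903; √K_a = 0.7002.
The active pressure is zero where K_a γ z = 2c√K_a, so z_c = 2c/(γ√K_a) = 2×14/(17.9×0.7002) = 2.234 m.

2.23 m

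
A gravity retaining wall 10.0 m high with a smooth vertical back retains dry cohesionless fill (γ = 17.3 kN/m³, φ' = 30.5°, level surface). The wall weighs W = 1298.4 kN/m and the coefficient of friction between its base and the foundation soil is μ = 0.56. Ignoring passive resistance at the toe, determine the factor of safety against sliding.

2.57

K_a = tan²(45° − 30.5°/2) = 0.3267.
P_a = ½K_aγH² = 0.5×0.3267×17.3×10.0² = 282.6 kN/m, acting at H/3 = 3.333 m above the base.
FS_sliding = μW / P_a = 0.56×1298.4 / 282.6 = 2.573.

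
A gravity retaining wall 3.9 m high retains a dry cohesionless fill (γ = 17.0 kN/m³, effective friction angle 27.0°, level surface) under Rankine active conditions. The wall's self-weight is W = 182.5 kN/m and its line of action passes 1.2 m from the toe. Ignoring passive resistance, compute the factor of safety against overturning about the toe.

3.47

K_a = tan²(45° − 27.0°/2) = 0.3755.
P_a = ½K_aγH² = 0.5×0.3755×17.0×3.9² = 48.55 kN/m, acting at H/3 = 1.300 m above the base.
Overturning moment M_o = P_a × H/3 = 48.55 × 1.300 = 63.11.
Resisting moment M_r = W × 1.2 = 182.5 × 1.2 = 219.0.
FS_overturning = M_r/M_o = 219.0/63.11 = 3.470.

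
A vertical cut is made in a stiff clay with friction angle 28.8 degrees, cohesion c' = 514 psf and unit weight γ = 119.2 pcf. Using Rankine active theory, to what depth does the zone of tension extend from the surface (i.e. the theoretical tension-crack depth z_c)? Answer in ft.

14.6 ft

K_a = tan²(45° − 28.8°/2) = 0.3498; √K_a = 0.5914.
The active pressure is zero where K_a γ z = 2c√K_a, so z_c = 2c/(γ√K_a) = 2×514/(119.2×0.5914) = 14.58 ft.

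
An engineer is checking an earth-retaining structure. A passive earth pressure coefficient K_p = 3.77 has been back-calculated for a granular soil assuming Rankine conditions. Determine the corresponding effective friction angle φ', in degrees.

35.5°

K_p = (1+sin φ)/(1−sin φ) ⇒ sin φ = (K_p − 1)/(K_p + 1) = 0.5807.
φ = arcsin(0.5807) = 35.50°.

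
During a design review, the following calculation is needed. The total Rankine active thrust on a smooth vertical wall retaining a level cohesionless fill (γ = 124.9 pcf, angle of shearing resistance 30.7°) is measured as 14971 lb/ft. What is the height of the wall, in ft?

27.2 ft

K_a = 0.3240. P_a = ½ K_a γ H² ⇒ H = √(2P_a/(K_a γ)).
H = √(2×14971/(0.3240×124.9)) = 27.20 ft.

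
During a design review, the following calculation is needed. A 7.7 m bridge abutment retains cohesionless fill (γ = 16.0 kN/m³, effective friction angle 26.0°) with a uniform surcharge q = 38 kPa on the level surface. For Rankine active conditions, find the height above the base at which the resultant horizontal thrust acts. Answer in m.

K_a = 0.3905.
Triangular part P₁ = ½K_aγH² = 185.2 at H/3 = 2.567 m; rectangular part P₂ = K_a q H = 114.2 at H/2 = 3.850 m.
ȳ = (P₁·2.567 + P₂·3.850)/(P₁+P₂) = 3.056 m.

3.06 m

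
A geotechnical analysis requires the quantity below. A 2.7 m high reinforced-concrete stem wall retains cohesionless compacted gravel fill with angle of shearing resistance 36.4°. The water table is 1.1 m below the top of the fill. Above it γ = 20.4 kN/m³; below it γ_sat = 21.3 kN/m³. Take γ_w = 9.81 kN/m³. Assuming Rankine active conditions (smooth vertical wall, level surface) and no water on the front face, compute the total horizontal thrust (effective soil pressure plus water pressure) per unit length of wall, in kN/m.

28.6 kN/m

K_a = tan²(45° − φ/2) = 0.2552.
γ' = 21.3 − 9.81 = 11.49 kN/m³. Depth below WT = 1.6 m.
σ'_h at WT = K_a γ d_w = 5.726 kPa; at base = 5.726 + K_a γ' × 1.6 = 10.42 kPa.
P₁ (0–1.1 m) = ½×5.726×1.1 = 3.149. P₂ (1.1–2.7 m) = ½(5.726+10.42)×1.6 = 12.91.
P_w = ½ γ_w h₂² = 0.5×9.81×1.6² = 12.56. Total = 3.149+12.91+12.56 = 28.62 kN/m.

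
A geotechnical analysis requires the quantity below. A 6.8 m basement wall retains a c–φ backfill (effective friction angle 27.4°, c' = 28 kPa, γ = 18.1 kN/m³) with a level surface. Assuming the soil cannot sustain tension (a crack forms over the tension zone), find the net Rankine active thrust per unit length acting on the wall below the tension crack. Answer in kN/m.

K_a = 0.3697; √K_a = 0.6080.
Tension-crack depth z_c = 2c/(γ√K_a) = 2×28/(18.1×0.6080) = 5.089 m.
σ_a at base = K_a γ H − 2c√K_a = 0.3697×18.1×6.8 − 2×28×0.6080 = 11.45 kPa.
P_a = ½ × 11.45 × (H − z_c) = 0.5×11.45×1.711 = 9.799 kN/m.

9.80 kN/m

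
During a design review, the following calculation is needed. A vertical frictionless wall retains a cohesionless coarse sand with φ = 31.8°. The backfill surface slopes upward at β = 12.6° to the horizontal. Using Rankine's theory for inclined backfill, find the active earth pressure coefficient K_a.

0.333

K_a = cos β · (cos β − √(cos²β − cos²φ)) / (cos β + √(cos²β − cos²φ)).
cos β = 0.9759, cos φ = 0.8499, √(cos²β − cos²φ) = 0.4797.
K_a = 0.9759 × (0.9759 − 0.4797)/(0.9759 + 0.4797) = 0.3327.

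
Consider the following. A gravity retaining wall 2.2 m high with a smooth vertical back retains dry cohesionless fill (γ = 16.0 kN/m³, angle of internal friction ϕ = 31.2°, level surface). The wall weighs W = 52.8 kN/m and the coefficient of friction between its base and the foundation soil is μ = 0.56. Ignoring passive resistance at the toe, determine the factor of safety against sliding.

K_a = tan²(45° − 31.2°/2) = 0.3175.
P_a = ½K_aγH² = 0.5×0.3175×16.0×2.2² = 12.29 kN/m, acting at H/3 = 0.7333 m above the base.
FS_sliding = μW / P_a = 0.56×52.8 / 12.29 = 2.405.

2.41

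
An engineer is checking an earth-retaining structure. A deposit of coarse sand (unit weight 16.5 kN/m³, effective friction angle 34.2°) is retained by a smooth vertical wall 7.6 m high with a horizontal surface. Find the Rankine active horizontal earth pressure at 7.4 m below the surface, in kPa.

34.2 kPa

K_a = (1 − sin φ)/(1 + sin φ) = 0.2803.
σ_h = K_a γ z = 0.2803 × 16.5 × 7.4 = 34.23 kPa.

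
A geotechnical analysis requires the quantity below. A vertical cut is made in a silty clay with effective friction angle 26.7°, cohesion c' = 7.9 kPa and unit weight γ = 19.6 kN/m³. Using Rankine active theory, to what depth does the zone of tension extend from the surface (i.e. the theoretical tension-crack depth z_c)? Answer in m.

K_a = tan²(45° − 26.7°/2) = 0.3800; √K_a = 0.6164.
The active pressure is zero where K_a γ z = 2c√K_a, so z_c = 2c/(γ√K_a) = 2×7.9/(19.6×0.6164) = 1.308 m.

1.31 m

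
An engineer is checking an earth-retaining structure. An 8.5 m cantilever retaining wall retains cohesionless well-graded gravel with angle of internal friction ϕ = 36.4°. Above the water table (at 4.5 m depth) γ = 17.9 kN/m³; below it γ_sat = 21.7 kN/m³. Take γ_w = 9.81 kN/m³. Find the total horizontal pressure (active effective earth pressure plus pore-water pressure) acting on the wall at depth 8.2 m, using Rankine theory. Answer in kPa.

K_a = (1 − sin φ)/(1 + sin φ) = 0.2552.
γ' = 21.7 − 9.81 = 11.89 kN/m³.
Effective vertical stress at 8.2 m: σ'_v = 17.9×4.5 + 11.89×3.70 = 124.5 kPa.
σ'_h = K_a σ'_v = 0.2552 × 124.5 = 31.78 kPa; u = γ_w × 3.70 = 36.30 kPa.
Total σ_h = 31.78 + 36.30 = 68.08 kPa.

68.1 kPa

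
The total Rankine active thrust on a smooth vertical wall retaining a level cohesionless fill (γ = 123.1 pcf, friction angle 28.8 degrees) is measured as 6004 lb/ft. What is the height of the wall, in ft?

16.7 ft

K_a = 0.3498. P_a = ½ K_a γ H² ⇒ H = √(2P_a/(K_a γ)).
H = √(2×6004/(0.3498×123.1)) = 16.70 ft.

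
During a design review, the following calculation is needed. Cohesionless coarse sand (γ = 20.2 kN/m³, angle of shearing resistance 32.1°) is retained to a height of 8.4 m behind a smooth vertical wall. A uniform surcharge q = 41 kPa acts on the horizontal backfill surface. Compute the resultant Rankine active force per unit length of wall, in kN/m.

K_a = tan²(45° − φ/2) = 0.3060.
Soil triangle: ½ K_a γ H² = 0.5×0.3060×20.2×8.4² = 218.1 kN/m.
Surcharge rectangle: K_a q H = 0.3060×41×8.4 = 105.4 kN/m.
Total = 218.1 + 105.4 = 323.5 kN/m.

323 kN/m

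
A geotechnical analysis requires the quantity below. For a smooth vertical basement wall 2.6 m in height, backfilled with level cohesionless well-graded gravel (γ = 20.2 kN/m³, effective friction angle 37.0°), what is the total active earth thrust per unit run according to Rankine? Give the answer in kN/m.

17.0 kN/m

K_a = tan²(45° − φ/2) = 0.2486.
P_a = ½ K_a γ H² = 0.5 × 0.2486 × 20.2 × 2.6² = 16.97 kN/m.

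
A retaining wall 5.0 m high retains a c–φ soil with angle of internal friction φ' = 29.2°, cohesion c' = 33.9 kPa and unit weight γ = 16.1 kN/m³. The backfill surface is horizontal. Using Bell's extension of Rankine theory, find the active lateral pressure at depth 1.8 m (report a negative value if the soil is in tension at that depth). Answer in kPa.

K_a = (1 − sin φ)/(1 + sin φ) = 0.3442.
σ_a = K_a γ z − 2c√K_a = 0.3442×16.1×1.8 − 2×33.9×0.5867 = -29.80 kPa.

-29.8 kPa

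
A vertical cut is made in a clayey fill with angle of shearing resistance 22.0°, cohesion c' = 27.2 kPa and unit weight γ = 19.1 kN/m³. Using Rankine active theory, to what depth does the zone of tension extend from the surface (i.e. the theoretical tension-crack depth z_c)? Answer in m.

4.22 m

K_a = tan²(45° − 22.0°/2) = 0.4550; √K_a = 0.6745.
The active pressure is zero where K_a γ z = 2c√K_a, so z_c = 2c/(γ√K_a) = 2×27.2/(19.1×0.6745) = 4.223 m.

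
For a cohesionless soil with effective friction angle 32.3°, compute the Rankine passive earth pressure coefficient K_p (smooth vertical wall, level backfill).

K_p = (1 + sin φ)/(1 − sin φ) = tan²(45° + 32.3°/2) = 3.295.

3.30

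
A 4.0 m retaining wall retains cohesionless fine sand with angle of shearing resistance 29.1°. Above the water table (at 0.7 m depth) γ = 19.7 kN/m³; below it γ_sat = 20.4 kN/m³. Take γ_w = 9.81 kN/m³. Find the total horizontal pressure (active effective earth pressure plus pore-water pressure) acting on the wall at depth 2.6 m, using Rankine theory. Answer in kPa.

30.4 kPa

K_a = (1 − sin φ)/(1 + sin φ) = 0.3456.
γ' = 20.4 − 9.81 = 10.59 kN/m³.
Effective vertical stress at 2.6 m: σ'_v = 19.7×0.7 + 10.59×1.90 = 33.91 kPa.
σ'_h = K_a σ'_v = 0.3456 × 33.91 = 11.72 kPa; u = γ_w × 1.90 = 18.64 kPa.
Total σ_h = 11.72 + 18.64 = 30.36 kPa.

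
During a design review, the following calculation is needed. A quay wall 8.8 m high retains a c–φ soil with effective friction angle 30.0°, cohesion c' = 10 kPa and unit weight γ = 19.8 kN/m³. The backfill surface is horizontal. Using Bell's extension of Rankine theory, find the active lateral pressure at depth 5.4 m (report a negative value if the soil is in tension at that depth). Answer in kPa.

K_a = (1 − sin φ)/(1 + sin φ) = 0.3333.
σ_a = K_a γ z − 2c√K_a = 0.3333×19.8×5.4 − 2×10×0.5774 = 24.09 kPa.

24.1 kPa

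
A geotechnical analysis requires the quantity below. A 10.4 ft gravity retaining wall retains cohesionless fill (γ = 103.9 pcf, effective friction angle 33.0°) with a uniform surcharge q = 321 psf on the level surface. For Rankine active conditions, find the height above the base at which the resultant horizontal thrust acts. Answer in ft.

4.11 ft

K_a = 0.2948.
Triangular part P₁ = ½K_aγH² = 1656 at H/3 = 3.467 ft; rectangular part P₂ = K_a q H = 984.2 at H/2 = 5.200 ft.
ȳ = (P₁·3.467 + P₂·5.200)/(P₁+P₂) = 4.113 ft.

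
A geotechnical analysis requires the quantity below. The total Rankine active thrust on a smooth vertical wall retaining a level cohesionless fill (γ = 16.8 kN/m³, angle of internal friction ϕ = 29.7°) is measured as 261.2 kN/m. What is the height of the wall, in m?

K_a = 0.3374. P_a = ½ K_a γ H² ⇒ H = √(2P_a/(K_a γ)).
H = √(2×261.2/(0.3374×16.8)) = 9.600 m.

9.60 m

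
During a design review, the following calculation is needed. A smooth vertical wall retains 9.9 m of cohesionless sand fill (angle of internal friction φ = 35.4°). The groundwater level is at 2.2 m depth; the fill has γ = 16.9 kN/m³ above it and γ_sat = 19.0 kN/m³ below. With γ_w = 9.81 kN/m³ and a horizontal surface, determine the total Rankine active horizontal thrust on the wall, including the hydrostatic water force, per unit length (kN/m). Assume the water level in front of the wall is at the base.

451 kN/m

K_a = tan²(45° − φ/2) = 0.2664.
γ' = 19.0 − 9.81 = 9.190 kN/m³. Depth below WT = 7.7 m.
σ'_h at WT = K_a γ d_w = 9.905 kPa; at base = 9.905 + K_a γ' × 7.7 = 28.76 kPa.
P₁ (0–2.2 m) = ½×9.905×2.2 = 10.90. P₂ (2.2–9.9 m) = ½(9.905+28.76)×7.7 = 148.8.
P_w = ½ γ_w h₂² = 0.5×9.81×7.7² = 290.8. Total = 10.90+148.8+290.8 = 450.6 kN/m.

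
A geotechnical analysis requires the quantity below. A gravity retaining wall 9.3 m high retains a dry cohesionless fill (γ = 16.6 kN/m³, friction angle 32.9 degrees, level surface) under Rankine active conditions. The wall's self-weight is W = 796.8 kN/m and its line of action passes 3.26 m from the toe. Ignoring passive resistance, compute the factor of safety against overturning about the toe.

3.94

K_a = tan²(45° − 32.9°/2) = 0.2960.
P_a = ½K_aγH² = 0.5×0.2960×16.6×9.3² = 212.5 kN/m, acting at H/3 = 3.100 m above the base.
Overturning moment M_o = P_a × H/3 = 212.5 × 3.100 = 658.8.
Resisting moment M_r = W × 3.26 = 796.8 × 3.26 = 2598.
FS_overturning = M_r/M_o = 2598/658.8 = 3.943.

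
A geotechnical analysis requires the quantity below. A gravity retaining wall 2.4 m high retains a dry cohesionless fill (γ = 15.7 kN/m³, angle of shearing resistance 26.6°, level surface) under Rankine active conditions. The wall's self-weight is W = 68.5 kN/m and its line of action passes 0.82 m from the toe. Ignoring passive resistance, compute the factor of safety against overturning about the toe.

4.07

K_a = tan²(45° − 26.6°/2) = 0.3814.
P_a = ½K_aγH² = 0.5×0.3814×15.7×2.4² = 17.25 kN/m, acting at H/3 = 0.8000 m above the base.
Overturning moment M_o = P_a × H/3 = 17.25 × 0.8000 = 13.80.
Resisting moment M_r = W × 0.82 = 68.5 × 0.82 = 56.17.
FS_overturning = M_r/M_o = 56.17/13.80 = 4.071.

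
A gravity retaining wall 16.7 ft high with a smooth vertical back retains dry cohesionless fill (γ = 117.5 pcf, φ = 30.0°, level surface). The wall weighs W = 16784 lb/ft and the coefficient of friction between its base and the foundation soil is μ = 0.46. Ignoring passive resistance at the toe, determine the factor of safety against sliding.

1.41

K_a = tan²(45° − 30.0°/2) = 0.3333.
P_a = ½K_aγH² = 0.5×0.3333×117.5×16.7² = 5462 lb/ft, acting at H/3 = 5.567 ft above the base.
FS_sliding = μW / P_a = 0.46×16784 / 5462 = 1.414.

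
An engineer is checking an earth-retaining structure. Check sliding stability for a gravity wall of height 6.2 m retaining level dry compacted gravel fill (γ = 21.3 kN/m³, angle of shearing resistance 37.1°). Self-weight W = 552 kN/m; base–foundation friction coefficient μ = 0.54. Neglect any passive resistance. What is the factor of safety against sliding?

2.94

K_a = tan²(45° − 37.1°/2) = 0.2475.
P_a = ½K_aγH² = 0.5×0.2475×21.3×6.2² = 101.3 kN/m, acting at H/3 = 2.067 m above the base.
FS_sliding = μW / P_a = 0.54×552 / 101.3 = 2.942.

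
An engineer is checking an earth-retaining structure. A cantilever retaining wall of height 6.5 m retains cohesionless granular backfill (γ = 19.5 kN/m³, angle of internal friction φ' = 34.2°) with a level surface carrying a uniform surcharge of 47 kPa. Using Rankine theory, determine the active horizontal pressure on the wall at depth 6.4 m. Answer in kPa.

K_a = (1 − sin φ)/(1 + sin φ) = 0.2803.
σ_v = γz + q = 19.5 × 6.4 + 47 = 171.8 kPa.
σ_h = K_a σ_v = 0.2803 × 171.8 = 48.16 kPa.

48.2 kPa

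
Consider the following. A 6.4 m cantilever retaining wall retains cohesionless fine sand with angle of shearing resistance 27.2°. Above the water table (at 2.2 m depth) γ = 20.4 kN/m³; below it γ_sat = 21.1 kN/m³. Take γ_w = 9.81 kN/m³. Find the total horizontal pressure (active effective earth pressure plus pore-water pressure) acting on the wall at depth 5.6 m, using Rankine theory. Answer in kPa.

64.4 kPa

K_a = (1 − sin φ)/(1 + sin φ) = 0.3726.
γ' = 21.1 − 9.81 = 11.29 kN/m³.
Effective vertical stress at 5.6 m: σ'_v = 20.4×2.2 + 11.29×3.40 = 83.27 kPa.
σ'_h = K_a σ'_v = 0.3726 × 83.27 = 31.02 kPa; u = γ_w × 3.40 = 33.35 kPa.
Total σ_h = 31.02 + 33.35 = 64.38 kPa.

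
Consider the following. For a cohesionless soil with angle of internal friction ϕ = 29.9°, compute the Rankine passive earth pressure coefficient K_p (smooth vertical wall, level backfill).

K_p = (1 + sin φ)/(1 − sin φ) = tan²(45° + 29.9°/2) = 2.988.

2.99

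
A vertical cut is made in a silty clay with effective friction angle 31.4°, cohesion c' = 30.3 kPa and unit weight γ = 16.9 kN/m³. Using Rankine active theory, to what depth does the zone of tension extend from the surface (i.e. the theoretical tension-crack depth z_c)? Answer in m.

K_a = tan²(45° − 31.4°/2) = 0.3149; √K_a = 0.5612.
The active pressure is zero where K_a γ z = 2c√K_a, so z_c = 2c/(γ√K_a) = 2×30.3/(16.9×0.5612) = 6.390 m.

6.39 m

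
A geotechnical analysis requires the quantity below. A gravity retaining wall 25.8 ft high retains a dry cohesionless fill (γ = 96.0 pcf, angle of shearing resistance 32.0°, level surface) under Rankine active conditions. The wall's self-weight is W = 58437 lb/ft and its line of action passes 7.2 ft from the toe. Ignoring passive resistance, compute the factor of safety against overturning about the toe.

K_a = tan²(45° − 32.0°/2) = 0.3073.
P_a = ½K_aγH² = 0.5×0.3073×96.0×25.8² = 9817 lb/ft, acting at H/3 = 8.600 ft above the base.
Overturning moment M_o = P_a × H/3 = 9817 × 8.600 = 84430.
Resisting moment M_r = W × 7.2 = 58437 × 7.2 = 420700.
FS_overturning = M_r/M_o = 420700/84430 = 4.984.

4.98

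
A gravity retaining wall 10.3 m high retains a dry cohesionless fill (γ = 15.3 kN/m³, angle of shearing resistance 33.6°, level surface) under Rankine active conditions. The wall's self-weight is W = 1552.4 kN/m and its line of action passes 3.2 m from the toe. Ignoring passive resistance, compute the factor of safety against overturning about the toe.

K_a = tan²(45° − 33.6°/2) = 0.2875.
P_a = ½K_aγH² = 0.5×0.2875×15.3×10.3² = 233.3 kN/m, acting at H/3 = 3.433 m above the base.
Overturning moment M_o = P_a × H/3 = 233.3 × 3.433 = 801.1.
Resisting moment M_r = W × 3.2 = 1552.4 × 3.2 = 4968.
FS_overturning = M_r/M_o = 4968/801.1 = 6.201.

6.20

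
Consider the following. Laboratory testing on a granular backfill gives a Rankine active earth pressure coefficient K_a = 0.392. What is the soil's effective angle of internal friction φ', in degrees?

25.9°

K_a = tan²(45° − φ/2) ⇒ 45° − φ/2 = arctan(√0.392) = 32.05°.
φ = 2(45° − 32.05°) = 25.90°.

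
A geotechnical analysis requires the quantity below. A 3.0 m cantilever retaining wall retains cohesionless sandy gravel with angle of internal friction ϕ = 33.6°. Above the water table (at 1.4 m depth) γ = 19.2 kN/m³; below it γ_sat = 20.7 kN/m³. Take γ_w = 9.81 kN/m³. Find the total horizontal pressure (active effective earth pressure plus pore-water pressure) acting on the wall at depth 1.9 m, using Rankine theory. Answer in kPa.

K_a = (1 − sin φ)/(1 + sin φ) = 0.2875.
γ' = 20.7 − 9.81 = 10.89 kN/m³.
Effective vertical stress at 1.9 m: σ'_v = 19.2×1.4 + 10.89×0.500 = 32.32 kPa.
σ'_h = K_a σ'_v = 0.2875 × 32.32 = 9.294 kPa; u = γ_w × 0.500 = 4.905 kPa.
Total σ_h = 9.294 + 4.905 = 14.20 kPa.

14.2 kPa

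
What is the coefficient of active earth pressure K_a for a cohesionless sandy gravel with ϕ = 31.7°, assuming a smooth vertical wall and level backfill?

K_a = (1 − sin φ)/(1 + sin φ) = (1 − sin 31.7°)/(1 + sin 31.7°) = 0.3111.

0.311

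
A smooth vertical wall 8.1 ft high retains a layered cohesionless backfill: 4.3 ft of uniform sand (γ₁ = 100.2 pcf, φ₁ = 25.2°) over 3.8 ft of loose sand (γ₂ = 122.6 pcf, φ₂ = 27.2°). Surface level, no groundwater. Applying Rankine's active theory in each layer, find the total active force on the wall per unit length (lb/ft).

1310 lb/ft

K_a1 = tan²(45°−25.2°/2) = 0.4027; K_a2 = tan²(45°−27.2°/2) = 0.3726.
Layer 1: σ at base = K_a1 γ₁ h₁ = 173.5 psf; P₁ = ½×173.5×4.3 = 373.1.
Layer 2: σ_v at top = γ₁h₁ = 430.9; σ_h top = K_a2×430.9 = 160.5; σ_h base = K_a2×(430.9+122.6×3.8) = 334.1.
P₂ = ½(160.5+334.1)×3.8 = 939.8. Total P_a = 373.1+939.8 = 1313 lb/ft.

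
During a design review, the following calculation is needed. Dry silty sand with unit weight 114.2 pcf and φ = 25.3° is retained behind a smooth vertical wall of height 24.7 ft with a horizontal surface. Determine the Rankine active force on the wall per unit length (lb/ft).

K_a = tan²(45° − φ/2) = 0.4012.
P_a = ½ K_a γ H² = 0.5 × 0.4012 × 114.2 × 24.7² = 13980 lb/ft.

14000 lb/ft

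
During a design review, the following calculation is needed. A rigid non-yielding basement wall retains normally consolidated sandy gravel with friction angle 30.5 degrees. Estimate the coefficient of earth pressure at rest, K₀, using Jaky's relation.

K₀ = 1 − sin φ' = 1 − sin 30.5° = 0.4925.

0.492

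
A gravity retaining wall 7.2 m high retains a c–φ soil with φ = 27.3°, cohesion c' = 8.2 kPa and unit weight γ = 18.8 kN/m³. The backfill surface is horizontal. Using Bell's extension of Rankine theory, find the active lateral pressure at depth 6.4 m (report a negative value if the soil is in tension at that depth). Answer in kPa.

K_a = (1 − sin φ)/(1 + sin φ) = 0.3711.
σ_a = K_a γ z − 2c√K_a = 0.3711×18.8×6.4 − 2×8.2×0.6092 = 34.66 kPa.

34.7 kPa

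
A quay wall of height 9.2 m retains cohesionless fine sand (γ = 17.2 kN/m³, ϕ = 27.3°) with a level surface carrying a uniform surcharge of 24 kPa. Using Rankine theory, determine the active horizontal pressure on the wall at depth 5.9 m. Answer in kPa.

K_a = (1 − sin φ)/(1 + sin φ) = 0.3711.
σ_v = γz + q = 17.2 × 5.9 + 24 = 125.5 kPa.
σ_h = K_a σ_v = 0.3711 × 125.5 = 46.57 kPa.

46.6 kPa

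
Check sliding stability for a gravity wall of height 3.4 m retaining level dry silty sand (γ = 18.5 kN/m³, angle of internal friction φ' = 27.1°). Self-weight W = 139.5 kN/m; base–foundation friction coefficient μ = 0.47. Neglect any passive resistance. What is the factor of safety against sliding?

1.64

K_a = tan²(45° − 27.1°/2) = 0.3741.
P_a = ½K_aγH² = 0.5×0.3741×18.5×3.4² = 40.00 kN/m, acting at H/3 = 1.133 m above the base.
FS_sliding = μW / P_a = 0.47×139.5 / 40.00 = 1.639.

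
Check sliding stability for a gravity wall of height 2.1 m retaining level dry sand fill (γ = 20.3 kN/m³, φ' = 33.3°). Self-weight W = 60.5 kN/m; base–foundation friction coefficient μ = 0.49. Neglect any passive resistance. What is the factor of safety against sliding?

K_a = tan²(45° − 33.3°/2) = 0.2911.
P_a = ½K_aγH² = 0.5×0.2911×20.3×2.1² = 13.03 kN/m, acting at H/3 = 0.7000 m above the base.
FS_sliding = μW / P_a = 0.49×60.5 / 13.03 = 2.275.

2.27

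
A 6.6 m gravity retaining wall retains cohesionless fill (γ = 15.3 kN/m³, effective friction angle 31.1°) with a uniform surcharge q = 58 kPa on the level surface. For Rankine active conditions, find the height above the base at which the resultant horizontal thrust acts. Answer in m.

K_a = 0.3188.
Triangular part P₁ = ½K_aγH² = 106.2 at H/3 = 2.200 m; rectangular part P₂ = K_a q H = 122.0 at H/2 = 3.300 m.
ȳ = (P₁·2.200 + P₂·3.300)/(P₁+P₂) = 2.788 m.

2.79 m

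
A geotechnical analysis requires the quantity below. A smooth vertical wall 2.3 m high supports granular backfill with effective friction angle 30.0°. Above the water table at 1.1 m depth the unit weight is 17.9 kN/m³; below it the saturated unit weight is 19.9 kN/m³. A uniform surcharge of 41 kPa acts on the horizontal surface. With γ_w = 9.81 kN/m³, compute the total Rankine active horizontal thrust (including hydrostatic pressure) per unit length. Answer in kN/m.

K_a = tan²(45° − φ/2) = 0.3333.
γ' = 19.9 − 9.81 = 10.09 kN/m³. h₂ = H − d_w = 1.2 m.
σ'_h: at surface K_a·q = 13.67; at WT K_a(q+γd_w) = 20.23; at base K_a(q+γd_w+γ'h₂) = 24.27 kPa.
P₁ = ½(13.67+20.23)×1.1 = 18.64; P₂ = ½(20.23+24.27)×1.2 = 26.70; P_w = ½γ_w h₂² = 7.063.
Total = 18.64+26.70+7.063 = 52.40 kN/m.

52.4 kN/m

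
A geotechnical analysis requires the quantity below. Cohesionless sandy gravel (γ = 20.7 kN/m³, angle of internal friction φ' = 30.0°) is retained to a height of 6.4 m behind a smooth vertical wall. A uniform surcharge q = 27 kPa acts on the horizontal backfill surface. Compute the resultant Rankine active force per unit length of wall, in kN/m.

K_a = tan²(45° − φ/2) = 0.3333.
Soil triangle: ½ K_a γ H² = 0.5×0.3333×20.7×6.4² = 141.3 kN/m.
Surcharge rectangle: K_a q H = 0.3333×27×6.4 = 57.60 kN/m.
Total = 141.3 + 57.60 = 198.9 kN/m.

199 kN/m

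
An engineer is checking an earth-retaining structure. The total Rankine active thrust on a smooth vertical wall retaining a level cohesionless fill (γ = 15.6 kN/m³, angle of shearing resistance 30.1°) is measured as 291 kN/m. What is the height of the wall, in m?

10.6 m

K_a = 0.3320. P_a = ½ K_a γ H² ⇒ H = √(2P_a/(K_a γ)).
H = √(2×291/(0.3320×15.6)) = 10.60 m.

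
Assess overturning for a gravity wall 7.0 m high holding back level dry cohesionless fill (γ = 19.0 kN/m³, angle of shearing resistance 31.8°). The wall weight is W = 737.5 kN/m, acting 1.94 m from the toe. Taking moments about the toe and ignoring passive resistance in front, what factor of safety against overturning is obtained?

4.25

K_a = tan²(45° − 31.8°/2) = 0.3098.
P_a = ½K_aγH² = 0.5×0.3098×19.0×7.0² = 144.2 kN/m, acting at H/3 = 2.333 m above the base.
Overturning moment M_o = P_a × H/3 = 144.2 × 2.333 = 336.5.
Resisting moment M_r = W × 1.94 = 737.5 × 1.94 = 1431.
FS_overturning = M_r/M_o = 1431/336.5 = 4.252.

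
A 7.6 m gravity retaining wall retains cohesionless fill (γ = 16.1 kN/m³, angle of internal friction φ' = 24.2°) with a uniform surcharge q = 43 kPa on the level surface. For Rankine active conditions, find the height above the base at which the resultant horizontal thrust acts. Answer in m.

K_a = 0.4185.
Triangular part P₁ = ½K_aγH² = 194.6 at H/3 = 2.533 m; rectangular part P₂ = K_a q H = 136.8 at H/2 = 3.800 m.
ȳ = (P₁·2.533 + P₂·3.800)/(P₁+P₂) = 3.056 m.

3.06 m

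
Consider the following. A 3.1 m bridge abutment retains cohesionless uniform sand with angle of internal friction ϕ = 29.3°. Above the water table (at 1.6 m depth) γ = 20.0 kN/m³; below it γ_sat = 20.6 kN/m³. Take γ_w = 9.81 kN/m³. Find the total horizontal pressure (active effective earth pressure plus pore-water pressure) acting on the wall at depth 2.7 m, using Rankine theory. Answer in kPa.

25.8 kPa

K_a = (1 − sin φ)/(1 + sin φ) = 0.3428.
γ' = 20.6 − 9.81 = 10.79 kN/m³.
Effective vertical stress at 2.7 m: σ'_v = 20.0×1.6 + 10.79×1.10 = 43.87 kPa.
σ'_h = K_a σ'_v = 0.3428 × 43.87 = 15.04 kPa; u = γ_w × 1.10 = 10.79 kPa.
Total σ_h = 15.04 + 10.79 = 25.83 kPa.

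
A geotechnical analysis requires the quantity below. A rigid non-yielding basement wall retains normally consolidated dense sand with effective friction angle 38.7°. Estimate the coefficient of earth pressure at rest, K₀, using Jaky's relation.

0.375

K₀ = 1 − sin φ' = 1 − sin 38.7° = 0.3748.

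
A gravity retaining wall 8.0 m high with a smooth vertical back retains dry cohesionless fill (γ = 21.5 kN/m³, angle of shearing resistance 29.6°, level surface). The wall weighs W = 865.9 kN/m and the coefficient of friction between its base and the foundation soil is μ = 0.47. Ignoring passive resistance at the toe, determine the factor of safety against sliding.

1.75

K_a = tan²(45° − 29.6°/2) = 0.3387.
P_a = ½K_aγH² = 0.5×0.3387×21.5×8.0² = 233.1 kN/m, acting at H/3 = 2.667 m above the base.
FS_sliding = μW / P_a = 0.47×865.9 / 233.1 = 1.746.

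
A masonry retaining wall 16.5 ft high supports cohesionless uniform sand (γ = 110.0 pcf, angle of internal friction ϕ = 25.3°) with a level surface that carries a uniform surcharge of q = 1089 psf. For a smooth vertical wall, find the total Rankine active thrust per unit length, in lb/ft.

13200 lb/ft

K_a = tan²(45° − φ/2) = 0.4012.
Soil triangle: ½ K_a γ H² = 0.5×0.4012×110.0×16.5² = 6007 lb/ft.
Surcharge rectangle: K_a q H = 0.4012×1089×16.5 = 7209 lb/ft.
Total = 6007 + 7209 = 13220 lb/ft.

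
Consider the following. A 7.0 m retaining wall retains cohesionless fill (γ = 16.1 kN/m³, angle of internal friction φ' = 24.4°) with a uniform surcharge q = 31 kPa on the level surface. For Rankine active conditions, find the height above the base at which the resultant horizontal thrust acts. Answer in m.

K_a = 0.4153.
Triangular part P₁ = ½K_aγH² = 163.8 at H/3 = 2.333 m; rectangular part P₂ = K_a q H = 90.13 at H/2 = 3.500 m.
ȳ = (P₁·2.333 + P₂·3.500)/(P₁+P₂) = 2.747 m.

2.75 m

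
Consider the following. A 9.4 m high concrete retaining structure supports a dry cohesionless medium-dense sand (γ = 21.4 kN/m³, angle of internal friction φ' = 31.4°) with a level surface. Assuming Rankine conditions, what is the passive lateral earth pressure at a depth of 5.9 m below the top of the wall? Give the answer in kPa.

401 kPa

K_p = (1 + sin φ)/(1 − sin φ) = 3.175.
σ_h = K_p γ z = 3.175 × 21.4 × 5.9 = 400.9 kPa.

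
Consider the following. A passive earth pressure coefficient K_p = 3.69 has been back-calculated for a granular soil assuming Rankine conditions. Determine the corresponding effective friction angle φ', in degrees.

K_p = (1+sin φ)/(1−sin φ) ⇒ sin φ = (K_p − 1)/(K_p + 1) = 0.5736.
φ = arcsin(0.5736) = 35.00°.

35.0°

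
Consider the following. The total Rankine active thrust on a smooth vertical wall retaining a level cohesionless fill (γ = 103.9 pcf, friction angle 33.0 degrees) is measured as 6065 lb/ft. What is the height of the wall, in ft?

K_a = 0.2948. P_a = ½ K_a γ H² ⇒ H = √(2P_a/(K_a γ)).
H = √(2×6065/(0.2948×103.9)) = 19.90 ft.

19.9 ft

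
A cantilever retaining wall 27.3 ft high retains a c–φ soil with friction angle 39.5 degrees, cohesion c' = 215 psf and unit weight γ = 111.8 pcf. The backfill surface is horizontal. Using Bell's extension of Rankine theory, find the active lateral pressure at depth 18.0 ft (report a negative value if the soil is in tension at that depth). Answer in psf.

245 psf

K_a = (1 − sin φ)/(1 + sin φ) = 0.2224.
σ_a = K_a γ z − 2c√K_a = 0.2224×111.8×18.0 − 2×215×0.4716 = 244.8 psf.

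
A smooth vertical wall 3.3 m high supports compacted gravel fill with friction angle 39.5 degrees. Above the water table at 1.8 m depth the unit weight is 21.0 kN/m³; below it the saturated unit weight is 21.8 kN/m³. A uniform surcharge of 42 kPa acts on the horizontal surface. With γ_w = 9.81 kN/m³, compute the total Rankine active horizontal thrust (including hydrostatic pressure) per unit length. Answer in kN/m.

K_a = tan²(45° − φ/2) = 0.2224.
γ' = 21.8 − 9.81 = 11.99 kN/m³. h₂ = H − d_w = 1.5 m.
σ'_h: at surface K_a·q = 9.342; at WT K_a(q+γd_w) = 17.75; at base K_a(q+γd_w+γ'h₂) = 21.75 kPa.
P₁ = ½(9.342+17.75)×1.8 = 24.38; P₂ = ½(17.75+21.75)×1.5 = 29.63; P_w = ½γ_w h₂² = 11.04.
Total = 24.38+29.63+11.04 = 65.05 kN/m.

65.0 kN/m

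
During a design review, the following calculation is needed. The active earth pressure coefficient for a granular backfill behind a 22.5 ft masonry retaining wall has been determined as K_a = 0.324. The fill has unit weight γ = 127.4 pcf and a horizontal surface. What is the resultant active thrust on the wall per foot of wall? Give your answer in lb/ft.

10400 lb/ft

P = ½ K_a γ H² = 0.5 × 0.324 × 127.4 × 22.5² = 10450 lb/ft.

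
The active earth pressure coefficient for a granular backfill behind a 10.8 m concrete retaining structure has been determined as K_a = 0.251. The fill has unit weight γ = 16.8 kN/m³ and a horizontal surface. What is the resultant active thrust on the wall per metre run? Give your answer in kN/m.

P = ½ K_a γ H² = 0.5 × 0.251 × 16.8 × 10.8² = 245.9 kN/m.

246 kN/m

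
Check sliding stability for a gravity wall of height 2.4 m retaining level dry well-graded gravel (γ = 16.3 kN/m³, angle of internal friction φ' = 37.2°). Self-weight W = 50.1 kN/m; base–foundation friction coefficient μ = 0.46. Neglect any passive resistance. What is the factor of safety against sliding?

1.99

K_a = tan²(45° − 37.2°/2) = 0.2464.
P_a = ½K_aγH² = 0.5×0.2464×16.3×2.4² = 11.57 kN/m, acting at H/3 = 0.8000 m above the base.
FS_sliding = μW / P_a = 0.46×50.1 / 11.57 = 1.992.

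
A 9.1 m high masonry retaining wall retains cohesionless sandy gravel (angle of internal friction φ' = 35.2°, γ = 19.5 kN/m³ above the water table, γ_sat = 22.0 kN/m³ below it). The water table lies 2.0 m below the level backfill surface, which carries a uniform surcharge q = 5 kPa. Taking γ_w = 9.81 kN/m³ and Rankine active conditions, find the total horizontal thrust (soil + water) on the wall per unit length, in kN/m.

427 kN/m

K_a = tan²(45° − φ/2) = 0.2687.
γ' = 22.0 − 9.81 = 12.19 kN/m³. h₂ = H − d_w = 7.1 m.
σ'_h: at surface K_a·q = 1.343; at WT K_a(q+γd_w) = 11.82; at base K_a(q+γd_w+γ'h₂) = 35.08 kPa.
P₁ = ½(1.343+11.82)×2.0 = 13.17; P₂ = ½(11.82+35.08)×7.1 = 166.5; P_w = ½γ_w h₂² = 247.3.
Total = 13.17+166.5+247.3 = 426.9 kN/m.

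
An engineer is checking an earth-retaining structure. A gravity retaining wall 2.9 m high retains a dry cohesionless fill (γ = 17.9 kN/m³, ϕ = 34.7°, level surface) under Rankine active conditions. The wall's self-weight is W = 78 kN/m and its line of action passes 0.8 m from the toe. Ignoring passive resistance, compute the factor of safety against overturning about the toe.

3.12

K_a = tan²(45° − 34.7°/2) = 0.2745.
P_a = ½K_aγH² = 0.5×0.2745×17.9×2.9² = 20.66 kN/m, acting at H/3 = 0.9667 m above the base.
Overturning moment M_o = P_a × H/3 = 20.66 × 0.9667 = 19.97.
Resisting moment M_r = W × 0.8 = 78 × 0.8 = 62.40.
FS_overturning = M_r/M_o = 62.40/19.97 = 3.125.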